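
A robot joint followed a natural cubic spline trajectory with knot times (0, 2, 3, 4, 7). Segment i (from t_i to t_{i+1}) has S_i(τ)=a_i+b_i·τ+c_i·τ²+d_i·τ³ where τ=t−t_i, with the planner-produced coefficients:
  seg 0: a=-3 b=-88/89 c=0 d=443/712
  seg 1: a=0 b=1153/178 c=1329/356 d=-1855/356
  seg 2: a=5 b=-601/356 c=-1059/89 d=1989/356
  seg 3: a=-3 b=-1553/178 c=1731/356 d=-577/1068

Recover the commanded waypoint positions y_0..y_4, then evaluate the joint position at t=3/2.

y_0=-3 y_1=0 y_2=5 y_3=-3 y_4=0
S(3/2) = -13575/5696

y_0 = S_0(0) = a_0 = -3
y_1 = S_1(0) = a_1 = 0
y_2 = S_2(0) = a_2 = 5
y_3 = S_3(0) = a_3 = -3
y_4 = S_3(3) = 0
t_q=3/2 is in segment 0 (τ=3/2); S_0(τ)=-13575/5696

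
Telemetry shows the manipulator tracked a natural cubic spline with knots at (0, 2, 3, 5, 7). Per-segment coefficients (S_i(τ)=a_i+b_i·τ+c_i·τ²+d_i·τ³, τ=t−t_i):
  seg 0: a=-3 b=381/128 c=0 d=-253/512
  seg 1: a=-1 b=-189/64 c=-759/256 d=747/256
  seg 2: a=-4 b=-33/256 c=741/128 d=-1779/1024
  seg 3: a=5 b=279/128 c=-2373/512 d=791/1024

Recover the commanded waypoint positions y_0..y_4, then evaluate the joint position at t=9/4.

y_0=-3 y_1=-1 y_2=-4 y_3=5 y_4=-3
S(9/4) = -30769/16384

y_0 = S_0(0) = a_0 = -3
y_1 = S_1(0) = a_1 = -1
y_2 = S_2(0) = a_2 = -4
y_3 = S_3(0) = a_3 = 5
y_4 = S_3(2) = -3
t_q=9/4 is in segment 1 (τ=1/4); S_1(τ)=-30769/16384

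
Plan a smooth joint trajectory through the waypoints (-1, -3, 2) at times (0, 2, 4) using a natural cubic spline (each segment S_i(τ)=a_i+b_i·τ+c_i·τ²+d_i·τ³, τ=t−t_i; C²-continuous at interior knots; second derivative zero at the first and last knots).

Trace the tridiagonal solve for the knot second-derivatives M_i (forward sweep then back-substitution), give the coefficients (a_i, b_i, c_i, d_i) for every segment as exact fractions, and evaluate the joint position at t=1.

Δ: Δ0=-1, Δ1=5/2
row 1: diag=8, rhs=21; c'=1/4, d'=21/8
back: M1=21/8
M: M0=0, M1=21/8, M2=0
seg 0: a=-1, c=M0/2=0, d=(M1−M0)/(6·2)=7/32, b=Δ0−h0·(2M0+M1)/6=-15/8
seg 1: a=-3, c=M1/2=21/16, d=(M2−M1)/(6·2)=-7/32, b=Δ1−h1·(2M1+M2)/6=3/4
t_q=1 → seg 0, τ=1; S=-1+-15/8·τ+0·τ²+7/32·τ³=-85/32

  seg 0: a=-1 b=-15/8 c=0 d=7/32
  seg 1: a=-3 b=3/4 c=21/16 d=-7/32
S(1) = -85/32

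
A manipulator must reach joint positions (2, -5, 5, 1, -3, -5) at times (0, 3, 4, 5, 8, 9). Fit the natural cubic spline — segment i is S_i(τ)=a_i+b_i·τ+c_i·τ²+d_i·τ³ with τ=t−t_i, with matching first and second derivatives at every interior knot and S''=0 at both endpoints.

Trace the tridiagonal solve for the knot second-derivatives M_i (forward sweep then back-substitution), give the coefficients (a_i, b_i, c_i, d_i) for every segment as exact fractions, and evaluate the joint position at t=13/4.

  seg 0: a=2 b=-14053/1641 c=0 d=1136/1641
  seg 1: a=-5 b=16619/1641 c=3408/547 d=-10433/1641
  seg 2: a=5 b=5768/1641 c=-7025/547 d=8743/1641
  seg 3: a=1 b=-10153/1641 c=1718/547 d=-833/1641
  seg 4: a=-3 b=-1720/1641 c=-781/547 d=781/1641
S(13/4) = -76251/35008

Δ: Δ0=-7/3, Δ1=10, Δ2=-4, Δ3=-4/3, Δ4=-2
row 1: diag=8, rhs=74; c'=1/8, d'=37/4
row 2: denom=4−1·1/8=31/8; d'=(-84−1·37/4)/(31/8)=-746/31
row 3: denom=8−1·8/31=240/31; d'=(16−1·-746/31)/(240/31)=207/40
row 4: denom=8−3·31/80=547/80; d'=(-4−3·207/40)/(547/80)=-1562/547
back: M4=-1562/547
back: M3=207/40−31/80·-1562/547=3436/547
back: M2=-746/31−8/31·3436/547=-14050/547
back: M1=37/4−1/8·-14050/547=6816/547
M: M0=0, M1=6816/547, M2=-14050/547, M3=3436/547, M4=-1562/547, M5=0
seg 0: a=2, c=M0/2=0, d=(M1−M0)/(6·3)=1136/1641, b=Δ0−h0·(2M0+M1)/6=-14053/1641
seg 1: a=-5, c=M1/2=3408/547, d=(M2−M1)/(6·1)=-10433/1641, b=Δ1−h1·(2M1+M2)/6=16619/1641
seg 2: a=5, c=M2/2=-7025/547, d=(M3−M2)/(6·1)=8743/1641, b=Δ2−h2·(2M2+M3)/6=5768/1641
seg 3: a=1, c=M3/2=1718/547, d=(M4−M3)/(6·3)=-833/1641, b=Δ3−h3·(2M3+M4)/6=-10153/1641
seg 4: a=-3, c=M4/2=-781/547, d=(M5−M4)/(6·1)=781/1641, b=Δ4−h4·(2M4+M5)/6=-1720/1641
t_q=13/4 → seg 1, τ=1/4; S=-5+16619/1641·τ+3408/547·τ²+-10433/1641·τ³=-76251/35008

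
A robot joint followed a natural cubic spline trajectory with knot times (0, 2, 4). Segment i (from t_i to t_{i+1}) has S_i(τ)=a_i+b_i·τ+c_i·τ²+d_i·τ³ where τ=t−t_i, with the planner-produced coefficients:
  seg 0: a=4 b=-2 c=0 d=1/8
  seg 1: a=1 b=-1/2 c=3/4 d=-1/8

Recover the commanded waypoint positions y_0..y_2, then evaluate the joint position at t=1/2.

y_0=4 y_1=1 y_2=2
S(1/2) = 193/64

y_0 = S_0(0) = a_0 = 4
y_1 = S_1(0) = a_1 = 1
y_2 = S_1(2) = 2
t_q=1/2 is in segment 0 (τ=1/2); S_0(τ)=193/64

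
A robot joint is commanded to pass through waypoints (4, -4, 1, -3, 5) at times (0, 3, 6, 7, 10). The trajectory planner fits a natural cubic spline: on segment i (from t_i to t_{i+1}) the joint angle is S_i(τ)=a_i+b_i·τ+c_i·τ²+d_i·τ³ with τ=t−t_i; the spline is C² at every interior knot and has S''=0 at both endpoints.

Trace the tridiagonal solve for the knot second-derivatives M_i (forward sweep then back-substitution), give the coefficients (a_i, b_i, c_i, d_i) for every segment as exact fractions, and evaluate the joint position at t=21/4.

Δ: Δ0=-8/3, Δ1=5/3, Δ2=-4, Δ3=8/3
row 1: diag=12, rhs=26; c'=1/4, d'=13/6
row 2: denom=8−3·1/4=29/4; d'=(-34−3·13/6)/(29/4)=-162/29
row 3: denom=8−1·4/29=228/29; d'=(40−1·-162/29)/(228/29)=661/114
back: M3=661/114
back: M2=-162/29−4/29·661/114=-364/57
back: M1=13/6−1/4·-364/57=143/38
M: M0=0, M1=143/38, M2=-364/57, M3=661/114, M4=0
seg 0: a=4, c=M0/2=0, d=(M1−M0)/(6·3)=143/684, b=Δ0−h0·(2M0+M1)/6=-1037/228
seg 1: a=-4, c=M1/2=143/76, d=(M2−M1)/(6·3)=-1157/2052, b=Δ1−h1·(2M1+M2)/6=125/114
seg 2: a=1, c=M2/2=-182/57, d=(M3−M2)/(6·1)=463/228, b=Δ2−h2·(2M2+M3)/6=-647/228
seg 3: a=-3, c=M3/2=661/228, d=(M4−M3)/(6·3)=-661/2052, b=Δ3−h3·(2M3+M4)/6=-119/38
t_q=21/4 → seg 1, τ=9/4; S=-4+125/114·τ+143/76·τ²+-1157/2052·τ³=7637/4864

  seg 0: a=4 b=-1037/228 c=0 d=143/684
  seg 1: a=-4 b=125/114 c=143/76 d=-1157/2052
  seg 2: a=1 b=-647/228 c=-182/57 d=463/228
  seg 3: a=-3 b=-119/38 c=661/228 d=-661/2052
S(21/4) = 7637/4864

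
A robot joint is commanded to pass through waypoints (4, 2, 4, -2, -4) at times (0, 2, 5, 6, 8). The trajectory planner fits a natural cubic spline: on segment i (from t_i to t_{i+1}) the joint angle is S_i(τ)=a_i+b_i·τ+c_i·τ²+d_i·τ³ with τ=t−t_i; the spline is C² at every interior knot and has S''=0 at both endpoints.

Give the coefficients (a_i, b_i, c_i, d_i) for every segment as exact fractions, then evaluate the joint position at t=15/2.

  seg 0: a=4 b=-79/39 c=0 d=10/39
  seg 1: a=2 b=41/39 c=20/13 d=-5/9
  seg 2: a=4 b=-184/39 c=-45/13 d=85/39
  seg 3: a=-2 b=-199/39 c=40/13 d=-20/39
S(15/2) = -58/13

Δ: Δ0=-1, Δ1=2/3, Δ2=-6, Δ3=-1
row 1: diag=10, rhs=10; c'=3/10, d'=1
row 2: denom=8−3·3/10=71/10; d'=(-40−3·1)/(71/10)=-430/71
row 3: denom=6−1·10/71=416/71; d'=(30−1·-430/71)/(416/71)=80/13
back: M3=80/13
back: M2=-430/71−10/71·80/13=-90/13
back: M1=1−3/10·-90/13=40/13
M: M0=0, M1=40/13, M2=-90/13, M3=80/13, M4=0
seg 0: a=4, c=M0/2=0, d=(M1−M0)/(6·2)=10/39, b=Δ0−h0·(2M0+M1)/6=-79/39
seg 1: a=2, c=M1/2=20/13, d=(M2−M1)/(6·3)=-5/9, b=Δ1−h1·(2M1+M2)/6=41/39
seg 2: a=4, c=M2/2=-45/13, d=(M3−M2)/(6·1)=85/39, b=Δ2−h2·(2M2+M3)/6=-184/39
seg 3: a=-2, c=M3/2=40/13, d=(M4−M3)/(6·2)=-20/39, b=Δ3−h3·(2M3+M4)/6=-199/39
t_q=15/2 → seg 3, τ=3/2; S=-2+-199/39·τ+40/13·τ²+-20/39·τ³=-58/13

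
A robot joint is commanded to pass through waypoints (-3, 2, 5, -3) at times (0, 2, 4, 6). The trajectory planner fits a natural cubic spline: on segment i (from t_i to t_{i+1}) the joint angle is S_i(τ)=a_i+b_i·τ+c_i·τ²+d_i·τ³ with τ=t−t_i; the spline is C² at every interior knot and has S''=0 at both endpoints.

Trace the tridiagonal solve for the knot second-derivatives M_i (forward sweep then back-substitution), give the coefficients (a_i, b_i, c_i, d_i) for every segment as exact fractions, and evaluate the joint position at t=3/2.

Δ: Δ0=5/2, Δ1=3/2, Δ2=-4
row 1: diag=8, rhs=-6; c'=1/4, d'=-3/4
row 2: denom=8−2·1/4=15/2; d'=(-33−2·-3/4)/(15/2)=-21/5
back: M2=-21/5
back: M1=-3/4−1/4·-21/5=3/10
M: M0=0, M1=3/10, M2=-21/5, M3=0
seg 0: a=-3, c=M0/2=0, d=(M1−M0)/(6·2)=1/40, b=Δ0−h0·(2M0+M1)/6=12/5
seg 1: a=2, c=M1/2=3/20, d=(M2−M1)/(6·2)=-3/8, b=Δ1−h1·(2M1+M2)/6=27/10
seg 2: a=5, c=M2/2=-21/10, d=(M3−M2)/(6·2)=7/20, b=Δ2−h2·(2M2+M3)/6=-6/5
t_q=3/2 → seg 0, τ=3/2; S=-3+12/5·τ+0·τ²+1/40·τ³=219/320

  seg 0: a=-3 b=12/5 c=0 d=1/40
  seg 1: a=2 b=27/10 c=3/20 d=-3/8
  seg 2: a=5 b=-6/5 c=-21/10 d=7/20
S(3/2) = 219/320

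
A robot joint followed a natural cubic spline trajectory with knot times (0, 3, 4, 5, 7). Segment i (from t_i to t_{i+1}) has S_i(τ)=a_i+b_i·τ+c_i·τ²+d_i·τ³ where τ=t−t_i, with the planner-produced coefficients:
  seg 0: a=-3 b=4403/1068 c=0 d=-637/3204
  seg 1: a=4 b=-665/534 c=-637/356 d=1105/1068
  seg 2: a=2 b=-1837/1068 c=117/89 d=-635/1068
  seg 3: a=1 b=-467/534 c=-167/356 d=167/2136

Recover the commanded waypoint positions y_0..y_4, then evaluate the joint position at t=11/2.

y_0 = S_0(0) = a_0 = -3
y_1 = S_1(0) = a_1 = 4
y_2 = S_2(0) = a_2 = 2
y_3 = S_3(0) = a_3 = 1
y_4 = S_3(2) = -2
t_q=11/2 is in segment 3 (τ=1/2); S_3(τ)=2593/5696

y_0=-3 y_1=4 y_2=2 y_3=1 y_4=-2
S(11/2) = 2593/5696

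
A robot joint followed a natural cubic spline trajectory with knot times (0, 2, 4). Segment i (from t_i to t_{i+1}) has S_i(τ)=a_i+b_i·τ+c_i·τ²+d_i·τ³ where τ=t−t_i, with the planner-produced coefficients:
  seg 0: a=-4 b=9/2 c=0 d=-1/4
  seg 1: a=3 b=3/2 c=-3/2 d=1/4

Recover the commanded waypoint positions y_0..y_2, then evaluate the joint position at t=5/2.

y_0=-4 y_1=3 y_2=2
S(5/2) = 109/32

y_0 = S_0(0) = a_0 = -4
y_1 = S_1(0) = a_1 = 3
y_2 = S_1(2) = 2
t_q=5/2 is in segment 1 (τ=1/2); S_1(τ)=109/32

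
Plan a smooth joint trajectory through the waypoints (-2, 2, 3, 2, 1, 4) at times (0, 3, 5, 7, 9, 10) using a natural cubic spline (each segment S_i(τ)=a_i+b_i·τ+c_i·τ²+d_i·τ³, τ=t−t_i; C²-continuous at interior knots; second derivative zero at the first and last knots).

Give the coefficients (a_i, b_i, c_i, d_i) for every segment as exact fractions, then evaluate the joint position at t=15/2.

  seg 0: a=-2 b=448/291 c=0 d=-20/873
  seg 1: a=2 b=268/291 c=-20/97 d=-5/2328
  seg 2: a=3 b=41/582 c=-85/388 d=-77/2328
  seg 3: a=2 b=-350/291 c=-81/194 d=895/2328
  seg 4: a=1 b=1013/582 c=733/388 d=-733/1164
S(15/2) = 8333/6208

Δ: Δ0=4/3, Δ1=1/2, Δ2=-1/2, Δ3=-1/2, Δ4=3
row 1: diag=10, rhs=-5; c'=1/5, d'=-1/2
row 2: denom=8−2·1/5=38/5; d'=(-6−2·-1/2)/(38/5)=-25/38
row 3: denom=8−2·5/19=142/19; d'=(0−2·-25/38)/(142/19)=25/142
row 4: denom=6−2·19/71=388/71; d'=(21−2·25/142)/(388/71)=733/194
back: M4=733/194
back: M3=25/142−19/71·733/194=-81/97
back: M2=-25/38−5/19·-81/97=-85/194
back: M1=-1/2−1/5·-85/194=-40/97
M: M0=0, M1=-40/97, M2=-85/194, M3=-81/97, M4=733/194, M5=0
seg 0: a=-2, c=M0/2=0, d=(M1−M0)/(6·3)=-20/873, b=Δ0−h0·(2M0+M1)/6=448/291
seg 1: a=2, c=M1/2=-20/97, d=(M2−M1)/(6·2)=-5/2328, b=Δ1−h1·(2M1+M2)/6=268/291
seg 2: a=3, c=M2/2=-85/388, d=(M3−M2)/(6·2)=-77/2328, b=Δ2−h2·(2M2+M3)/6=41/582
seg 3: a=2, c=M3/2=-81/194, d=(M4−M3)/(6·2)=895/2328, b=Δ3−h3·(2M3+M4)/6=-350/291
seg 4: a=1, c=M4/2=733/388, d=(M5−M4)/(6·1)=-733/1164, b=Δ4−h4·(2M4+M5)/6=1013/582
t_q=15/2 → seg 3, τ=1/2; S=2+-350/291·τ+-81/194·τ²+895/2328·τ³=8333/6208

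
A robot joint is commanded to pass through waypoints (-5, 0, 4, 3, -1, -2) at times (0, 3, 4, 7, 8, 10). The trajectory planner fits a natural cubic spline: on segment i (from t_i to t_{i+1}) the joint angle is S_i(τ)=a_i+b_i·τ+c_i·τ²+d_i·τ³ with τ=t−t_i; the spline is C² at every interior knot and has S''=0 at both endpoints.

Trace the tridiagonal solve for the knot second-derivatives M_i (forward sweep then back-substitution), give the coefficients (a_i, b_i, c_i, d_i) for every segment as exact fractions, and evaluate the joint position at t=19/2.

Δ: Δ0=5/3, Δ1=4, Δ2=-1/3, Δ3=-4, Δ4=-1/2
row 1: diag=8, rhs=14; c'=1/8, d'=7/4
row 2: denom=8−1·1/8=63/8; d'=(-26−1·7/4)/(63/8)=-74/21
row 3: denom=8−3·8/21=48/7; d'=(-22−3·-74/21)/(48/7)=-5/3
row 4: denom=6−1·7/48=281/48; d'=(21−1·-5/3)/(281/48)=1088/281
back: M4=1088/281
back: M3=-5/3−7/48·1088/281=-627/281
back: M2=-74/21−8/21·-627/281=-2254/843
back: M1=7/4−1/8·-2254/843=1757/843
M: M0=0, M1=1757/843, M2=-2254/843, M3=-627/281, M4=1088/281, M5=0
seg 0: a=-5, c=M0/2=0, d=(M1−M0)/(6·3)=1757/15174, b=Δ0−h0·(2M0+M1)/6=351/562
seg 1: a=0, c=M1/2=1757/1686, d=(M2−M1)/(6·1)=-1337/1686, b=Δ1−h1·(2M1+M2)/6=1054/281
seg 2: a=4, c=M2/2=-1127/843, d=(M3−M2)/(6·3)=373/15174, b=Δ2−h2·(2M2+M3)/6=5827/1686
seg 3: a=3, c=M3/2=-627/562, d=(M4−M3)/(6·1)=1715/1686, b=Δ3−h3·(2M3+M4)/6=-3289/843
seg 4: a=-1, c=M4/2=544/281, d=(M5−M4)/(6·2)=-272/843, b=Δ4−h4·(2M4+M5)/6=-5195/1686
t_q=19/2 → seg 4, τ=3/2; S=-1+-5195/1686·τ+544/281·τ²+-272/843·τ³=-2647/1124

  seg 0: a=-5 b=351/562 c=0 d=1757/15174
  seg 1: a=0 b=1054/281 c=1757/1686 d=-1337/1686
  seg 2: a=4 b=5827/1686 c=-1127/843 d=373/15174
  seg 3: a=3 b=-3289/843 c=-627/562 d=1715/1686
  seg 4: a=-1 b=-5195/1686 c=544/281 d=-272/843
S(19/2) = -2647/1124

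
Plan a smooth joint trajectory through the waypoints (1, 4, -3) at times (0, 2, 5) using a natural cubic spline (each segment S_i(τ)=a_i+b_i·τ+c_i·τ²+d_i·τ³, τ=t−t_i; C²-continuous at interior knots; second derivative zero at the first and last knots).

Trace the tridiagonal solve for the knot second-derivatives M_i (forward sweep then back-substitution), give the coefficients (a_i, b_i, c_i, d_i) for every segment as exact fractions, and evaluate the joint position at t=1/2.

  seg 0: a=1 b=34/15 c=0 d=-23/120
  seg 1: a=4 b=-1/30 c=-23/20 d=23/180
S(1/2) = 135/64

Δ: Δ0=3/2, Δ1=-7/3
row 1: diag=10, rhs=-23; c'=3/10, d'=-23/10
back: M1=-23/10
M: M0=0, M1=-23/10, M2=0
seg 0: a=1, c=M0/2=0, d=(M1−M0)/(6·2)=-23/120, b=Δ0−h0·(2M0+M1)/6=34/15
seg 1: a=4, c=M1/2=-23/20, d=(M2−M1)/(6·3)=23/180, b=Δ1−h1·(2M1+M2)/6=-1/30
t_q=1/2 → seg 0, τ=1/2; S=1+34/15·τ+0·τ²+-23/120·τ³=135/64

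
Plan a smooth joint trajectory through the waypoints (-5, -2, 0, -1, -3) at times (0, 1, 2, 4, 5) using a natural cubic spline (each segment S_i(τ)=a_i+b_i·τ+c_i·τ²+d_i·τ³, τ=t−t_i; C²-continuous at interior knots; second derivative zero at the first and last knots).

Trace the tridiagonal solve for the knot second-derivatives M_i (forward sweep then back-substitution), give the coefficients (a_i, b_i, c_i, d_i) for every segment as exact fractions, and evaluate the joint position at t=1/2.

  seg 0: a=-5 b=193/61 c=0 d=-10/61
  seg 1: a=-2 b=163/61 c=-30/61 d=-11/61
  seg 2: a=0 b=70/61 c=-63/61 d=51/488
  seg 3: a=-1 b=-211/122 c=-99/244 d=33/244
S(1/2) = -839/244

Δ: Δ0=3, Δ1=2, Δ2=-1/2, Δ3=-2
row 1: diag=4, rhs=-6; c'=1/4, d'=-3/2
row 2: denom=6−1·1/4=23/4; d'=(-15−1·-3/2)/(23/4)=-54/23
row 3: denom=6−2·8/23=122/23; d'=(-9−2·-54/23)/(122/23)=-99/122
back: M3=-99/122
back: M2=-54/23−8/23·-99/122=-126/61
back: M1=-3/2−1/4·-126/61=-60/61
M: M0=0, M1=-60/61, M2=-126/61, M3=-99/122, M4=0
seg 0: a=-5, c=M0/2=0, d=(M1−M0)/(6·1)=-10/61, b=Δ0−h0·(2M0+M1)/6=193/61
seg 1: a=-2, c=M1/2=-30/61, d=(M2−M1)/(6·1)=-11/61, b=Δ1−h1·(2M1+M2)/6=163/61
seg 2: a=0, c=M2/2=-63/61, d=(M3−M2)/(6·2)=51/488, b=Δ2−h2·(2M2+M3)/6=70/61
seg 3: a=-1, c=M3/2=-99/244, d=(M4−M3)/(6·1)=33/244, b=Δ3−h3·(2M3+M4)/6=-211/122
t_q=1/2 → seg 0, τ=1/2; S=-5+193/61·τ+0·τ²+-10/61·τ³=-839/244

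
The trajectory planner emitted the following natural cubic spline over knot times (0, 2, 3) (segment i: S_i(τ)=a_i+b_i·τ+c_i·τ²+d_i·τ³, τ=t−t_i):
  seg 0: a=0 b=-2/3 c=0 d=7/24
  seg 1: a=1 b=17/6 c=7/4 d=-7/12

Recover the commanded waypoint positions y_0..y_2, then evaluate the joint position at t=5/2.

y_0 = S_0(0) = a_0 = 0
y_1 = S_1(0) = a_1 = 1
y_2 = S_1(1) = 5
t_q=5/2 is in segment 1 (τ=1/2); S_1(τ)=89/32

y_0=0 y_1=1 y_2=5
S(5/2) = 89/32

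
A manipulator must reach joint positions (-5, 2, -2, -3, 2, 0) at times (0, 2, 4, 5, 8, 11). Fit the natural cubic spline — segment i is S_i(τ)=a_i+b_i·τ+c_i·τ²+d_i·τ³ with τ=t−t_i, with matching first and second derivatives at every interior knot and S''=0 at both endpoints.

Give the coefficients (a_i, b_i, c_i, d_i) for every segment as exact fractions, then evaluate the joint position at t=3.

Δ: Δ0=7/2, Δ1=-2, Δ2=-1, Δ3=5/3, Δ4=-2/3
row 1: diag=8, rhs=-33; c'=1/4, d'=-33/8
row 2: denom=6−2·1/4=11/2; d'=(6−2·-33/8)/(11/2)=57/22
row 3: denom=8−1·2/11=86/11; d'=(16−1·57/22)/(86/11)=295/172
row 4: denom=12−3·33/86=933/86; d'=(-14−3·295/172)/(933/86)=-3293/1866
back: M4=-3293/1866
back: M3=295/172−33/86·-3293/1866=744/311
back: M2=57/22−2/11·744/311=1341/622
back: M1=-33/8−1/4·1341/622=-2901/622
M: M0=0, M1=-2901/622, M2=1341/622, M3=744/311, M4=-3293/1866, M5=0
seg 0: a=-5, c=M0/2=0, d=(M1−M0)/(6·2)=-967/2488, b=Δ0−h0·(2M0+M1)/6=1572/311
seg 1: a=2, c=M1/2=-2901/1244, d=(M2−M1)/(6·2)=707/1244, b=Δ1−h1·(2M1+M2)/6=243/622
seg 2: a=-2, c=M2/2=1341/1244, d=(M3−M2)/(6·1)=49/1244, b=Δ2−h2·(2M2+M3)/6=-1317/622
seg 3: a=-3, c=M3/2=372/311, d=(M4−M3)/(6·3)=-7757/33588, b=Δ3−h3·(2M3+M4)/6=195/1244
seg 4: a=2, c=M4/2=-3293/3732, d=(M5−M4)/(6·3)=3293/33588, b=Δ4−h4·(2M4+M5)/6=683/622
t_q=3 → seg 1, τ=1; S=2+243/622·τ+-2901/1244·τ²+707/1244·τ³=195/311

  seg 0: a=-5 b=1572/311 c=0 d=-967/2488
  seg 1: a=2 b=243/622 c=-2901/1244 d=707/1244
  seg 2: a=-2 b=-1317/622 c=1341/1244 d=49/1244
  seg 3: a=-3 b=195/1244 c=372/311 d=-7757/33588
  seg 4: a=2 b=683/622 c=-3293/3732 d=3293/33588
S(3) = 195/311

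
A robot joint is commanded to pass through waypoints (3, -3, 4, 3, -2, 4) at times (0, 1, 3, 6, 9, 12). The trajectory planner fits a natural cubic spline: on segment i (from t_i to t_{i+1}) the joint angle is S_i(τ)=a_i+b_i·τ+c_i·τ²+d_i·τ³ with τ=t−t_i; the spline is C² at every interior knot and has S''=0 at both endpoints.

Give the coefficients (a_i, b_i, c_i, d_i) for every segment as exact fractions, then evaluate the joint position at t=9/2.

  seg 0: a=3 b=-47/6 c=0 d=11/6
  seg 1: a=-3 b=-7/3 c=11/2 d=-31/24
  seg 2: a=4 b=25/6 c=-9/4 d=1/4
  seg 3: a=3 b=-31/12 c=0 d=11/108
  seg 4: a=-2 b=1/6 c=11/12 d=-11/108
S(9/2) = 193/32

Δ: Δ0=-6, Δ1=7/2, Δ2=-1/3, Δ3=-5/3, Δ4=2
row 1: diag=6, rhs=57; c'=1/3, d'=19/2
row 2: denom=10−2·1/3=28/3; d'=(-23−2·19/2)/(28/3)=-9/2
row 3: denom=12−3·9/28=309/28; d'=(-8−3·-9/2)/(309/28)=154/309
row 4: denom=12−3·28/103=1152/103; d'=(22−3·154/309)/(1152/103)=11/6
back: M4=11/6
back: M3=154/309−28/103·11/6=0
back: M2=-9/2−9/28·0=-9/2
back: M1=19/2−1/3·-9/2=11
M: M0=0, M1=11, M2=-9/2, M3=0, M4=11/6, M5=0
seg 0: a=3, c=M0/2=0, d=(M1−M0)/(6·1)=11/6, b=Δ0−h0·(2M0+M1)/6=-47/6
seg 1: a=-3, c=M1/2=11/2, d=(M2−M1)/(6·2)=-31/24, b=Δ1−h1·(2M1+M2)/6=-7/3
seg 2: a=4, c=M2/2=-9/4, d=(M3−M2)/(6·3)=1/4, b=Δ2−h2·(2M2+M3)/6=25/6
seg 3: a=3, c=M3/2=0, d=(M4−M3)/(6·3)=11/108, b=Δ3−h3·(2M3+M4)/6=-31/12
seg 4: a=-2, c=M4/2=11/12, d=(M5−M4)/(6·3)=-11/108, b=Δ4−h4·(2M4+M5)/6=1/6
t_q=9/2 → seg 2, τ=3/2; S=4+25/6·τ+-9/4·τ²+1/4·τ³=193/32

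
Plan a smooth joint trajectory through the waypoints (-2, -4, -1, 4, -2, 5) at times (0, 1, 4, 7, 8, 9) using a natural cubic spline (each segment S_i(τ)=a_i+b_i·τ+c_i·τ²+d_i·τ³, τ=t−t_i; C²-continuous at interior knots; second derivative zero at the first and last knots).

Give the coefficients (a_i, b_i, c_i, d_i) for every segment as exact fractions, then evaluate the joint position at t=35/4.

  seg 0: a=-2 b=-5371/2409 c=0 d=553/2409
  seg 1: a=-4 b=-3712/2409 c=553/803 d=104/1971
  seg 2: a=-1 b=9674/2409 c=2803/2409 d=-14068/21681
  seg 3: a=4 b=-15712/2409 c=-3755/803 d=12523/2409
  seg 4: a=-2 b=-673/2409 c=8768/803 d=-8768/2409
S(35/4) = 7699/3212

Δ: Δ0=-2, Δ1=1, Δ2=5/3, Δ3=-6, Δ4=7
row 1: diag=8, rhs=18; c'=3/8, d'=9/4
row 2: denom=12−3·3/8=87/8; d'=(4−3·9/4)/(87/8)=-22/87
row 3: denom=8−3·8/29=208/29; d'=(-46−3·-22/87)/(208/29)=-82/13
row 4: denom=4−1·29/208=803/208; d'=(78−1·-82/13)/(803/208)=17536/803
back: M4=17536/803
back: M3=-82/13−29/208·17536/803=-7510/803
back: M2=-22/87−8/29·-7510/803=5606/2409
back: M1=9/4−3/8·5606/2409=1106/803
M: M0=0, M1=1106/803, M2=5606/2409, M3=-7510/803, M4=17536/803, M5=0
seg 0: a=-2, c=M0/2=0, d=(M1−M0)/(6·1)=553/2409, b=Δ0−h0·(2M0+M1)/6=-5371/2409
seg 1: a=-4, c=M1/2=553/803, d=(M2−M1)/(6·3)=104/1971, b=Δ1−h1·(2M1+M2)/6=-3712/2409
seg 2: a=-1, c=M2/2=2803/2409, d=(M3−M2)/(6·3)=-14068/21681, b=Δ2−h2·(2M2+M3)/6=9674/2409
seg 3: a=4, c=M3/2=-3755/803, d=(M4−M3)/(6·1)=12523/2409, b=Δ3−h3·(2M3+M4)/6=-15712/2409
seg 4: a=-2, c=M4/2=8768/803, d=(M5−M4)/(6·1)=-8768/2409, b=Δ4−h4·(2M4+M5)/6=-673/2409
t_q=35/4 → seg 4, τ=3/4; S=-2+-673/2409·τ+8768/803·τ²+-8768/2409·τ³=7699/3212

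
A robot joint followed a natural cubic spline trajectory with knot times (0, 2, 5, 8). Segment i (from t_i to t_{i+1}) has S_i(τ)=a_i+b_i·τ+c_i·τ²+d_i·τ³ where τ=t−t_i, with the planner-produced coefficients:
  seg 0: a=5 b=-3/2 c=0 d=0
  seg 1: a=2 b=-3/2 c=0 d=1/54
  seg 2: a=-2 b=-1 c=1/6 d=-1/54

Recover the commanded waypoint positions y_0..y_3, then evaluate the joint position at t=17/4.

y_0=5 y_1=2 y_2=-2 y_3=-4
S(17/4) = -149/128

y_0 = S_0(0) = a_0 = 5
y_1 = S_1(0) = a_1 = 2
y_2 = S_2(0) = a_2 = -2
y_3 = S_2(3) = -4
t_q=17/4 is in segment 1 (τ=9/4); S_1(τ)=-149/128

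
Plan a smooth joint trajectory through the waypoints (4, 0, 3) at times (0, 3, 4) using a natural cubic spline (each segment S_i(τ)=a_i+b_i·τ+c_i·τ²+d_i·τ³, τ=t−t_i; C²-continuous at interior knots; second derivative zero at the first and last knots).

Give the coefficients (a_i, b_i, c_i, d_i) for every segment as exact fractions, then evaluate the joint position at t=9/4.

Δ: Δ0=-4/3, Δ1=3
row 1: diag=8, rhs=26; c'=1/8, d'=13/4
back: M1=13/4
M: M0=0, M1=13/4, M2=0
seg 0: a=4, c=M0/2=0, d=(M1−M0)/(6·3)=13/72, b=Δ0−h0·(2M0+M1)/6=-71/24
seg 1: a=0, c=M1/2=13/8, d=(M2−M1)/(6·1)=-13/24, b=Δ1−h1·(2M1+M2)/6=23/12
t_q=9/4 → seg 0, τ=9/4; S=4+-71/24·τ+0·τ²+13/72·τ³=-307/512

  seg 0: a=4 b=-71/24 c=0 d=13/72
  seg 1: a=0 b=23/12 c=13/8 d=-13/24
S(9/4) = -307/512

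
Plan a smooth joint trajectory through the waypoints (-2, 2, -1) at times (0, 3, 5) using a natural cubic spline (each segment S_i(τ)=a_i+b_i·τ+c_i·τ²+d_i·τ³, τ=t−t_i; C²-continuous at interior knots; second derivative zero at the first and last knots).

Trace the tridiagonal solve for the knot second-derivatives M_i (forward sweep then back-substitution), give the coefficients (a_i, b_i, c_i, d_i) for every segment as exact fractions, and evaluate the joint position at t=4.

  seg 0: a=-2 b=131/60 c=0 d=-17/180
  seg 1: a=2 b=-11/30 c=-17/20 d=17/120
S(4) = 37/40

Δ: Δ0=4/3, Δ1=-3/2
row 1: diag=10, rhs=-17; c'=1/5, d'=-17/10
back: M1=-17/10
M: M0=0, M1=-17/10, M2=0
seg 0: a=-2, c=M0/2=0, d=(M1−M0)/(6·3)=-17/180, b=Δ0−h0·(2M0+M1)/6=131/60
seg 1: a=2, c=M1/2=-17/20, d=(M2−M1)/(6·2)=17/120, b=Δ1−h1·(2M1+M2)/6=-11/30
t_q=4 → seg 1, τ=1; S=2+-11/30·τ+-17/20·τ²+17/120·τ³=37/40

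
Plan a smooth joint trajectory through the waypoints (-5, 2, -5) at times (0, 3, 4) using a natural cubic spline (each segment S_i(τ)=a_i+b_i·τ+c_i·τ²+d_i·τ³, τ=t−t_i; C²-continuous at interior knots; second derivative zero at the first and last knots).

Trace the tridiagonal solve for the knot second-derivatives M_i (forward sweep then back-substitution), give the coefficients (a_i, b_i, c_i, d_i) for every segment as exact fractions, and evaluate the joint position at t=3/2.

  seg 0: a=-5 b=35/6 c=0 d=-7/18
  seg 1: a=2 b=-14/3 c=-7/2 d=7/6
S(3/2) = 39/16

Δ: Δ0=7/3, Δ1=-7
row 1: diag=8, rhs=-56; c'=1/8, d'=-7
back: M1=-7
M: M0=0, M1=-7, M2=0
seg 0: a=-5, c=M0/2=0, d=(M1−M0)/(6·3)=-7/18, b=Δ0−h0·(2M0+M1)/6=35/6
seg 1: a=2, c=M1/2=-7/2, d=(M2−M1)/(6·1)=7/6, b=Δ1−h1·(2M1+M2)/6=-14/3
t_q=3/2 → seg 0, τ=3/2; S=-5+35/6·τ+0·τ²+-7/18·τ³=39/16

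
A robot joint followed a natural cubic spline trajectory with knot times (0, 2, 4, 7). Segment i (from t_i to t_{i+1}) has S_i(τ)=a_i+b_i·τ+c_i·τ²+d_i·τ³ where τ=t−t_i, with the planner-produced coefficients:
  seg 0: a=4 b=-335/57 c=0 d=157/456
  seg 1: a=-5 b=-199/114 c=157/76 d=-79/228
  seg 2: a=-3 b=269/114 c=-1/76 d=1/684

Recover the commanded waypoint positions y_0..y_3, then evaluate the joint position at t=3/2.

y_0=4 y_1=-5 y_2=-3 y_3=4
S(3/2) = -4443/1216

y_0 = S_0(0) = a_0 = 4
y_1 = S_1(0) = a_1 = -5
y_2 = S_2(0) = a_2 = -3
y_3 = S_2(3) = 4
t_q=3/2 is in segment 0 (τ=3/2); S_0(τ)=-4443/1216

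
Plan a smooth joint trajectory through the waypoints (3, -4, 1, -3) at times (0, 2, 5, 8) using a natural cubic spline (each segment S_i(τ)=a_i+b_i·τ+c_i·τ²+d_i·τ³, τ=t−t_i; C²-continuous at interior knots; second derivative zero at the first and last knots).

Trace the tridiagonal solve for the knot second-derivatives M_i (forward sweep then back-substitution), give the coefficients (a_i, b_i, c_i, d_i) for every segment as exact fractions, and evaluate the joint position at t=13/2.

Δ: Δ0=-7/2, Δ1=5/3, Δ2=-4/3
row 1: diag=10, rhs=31; c'=3/10, d'=31/10
row 2: denom=12−3·3/10=111/10; d'=(-18−3·31/10)/(111/10)=-91/37
back: M2=-91/37
back: M1=31/10−3/10·-91/37=142/37
M: M0=0, M1=142/37, M2=-91/37, M3=0
seg 0: a=3, c=M0/2=0, d=(M1−M0)/(6·2)=71/222, b=Δ0−h0·(2M0+M1)/6=-1061/222
seg 1: a=-4, c=M1/2=71/37, d=(M2−M1)/(6·3)=-233/666, b=Δ1−h1·(2M1+M2)/6=-209/222
seg 2: a=1, c=M2/2=-91/74, d=(M3−M2)/(6·3)=91/666, b=Δ2−h2·(2M2+M3)/6=125/111
t_q=13/2 → seg 2, τ=3/2; S=1+125/111·τ+-91/74·τ²+91/666·τ³=227/592

  seg 0: a=3 b=-1061/222 c=0 d=71/222
  seg 1: a=-4 b=-209/222 c=71/37 d=-233/666
  seg 2: a=1 b=125/111 c=-91/74 d=91/666
S(13/2) = 227/592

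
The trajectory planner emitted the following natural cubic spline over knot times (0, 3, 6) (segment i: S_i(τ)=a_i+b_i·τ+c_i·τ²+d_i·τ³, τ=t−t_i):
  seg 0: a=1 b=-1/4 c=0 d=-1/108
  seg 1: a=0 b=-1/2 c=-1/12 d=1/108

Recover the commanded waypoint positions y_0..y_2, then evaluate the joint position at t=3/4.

y_0 = S_0(0) = a_0 = 1
y_1 = S_1(0) = a_1 = 0
y_2 = S_1(3) = -2
t_q=3/4 is in segment 0 (τ=3/4); S_0(τ)=207/256

y_0=1 y_1=0 y_2=-2
S(3/4) = 207/256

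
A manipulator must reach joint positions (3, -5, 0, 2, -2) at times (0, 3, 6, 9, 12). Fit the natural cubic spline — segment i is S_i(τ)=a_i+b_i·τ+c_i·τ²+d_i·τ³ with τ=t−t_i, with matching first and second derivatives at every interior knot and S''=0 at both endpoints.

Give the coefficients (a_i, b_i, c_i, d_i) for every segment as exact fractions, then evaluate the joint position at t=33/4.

  seg 0: a=3 b=-649/168 c=0 d=67/504
  seg 1: a=-5 b=-23/84 c=67/56 d=-277/1512
  seg 2: a=0 b=47/24 c=-19/42 d=11/1512
  seg 3: a=2 b=-47/84 c=-65/168 d=65/1512
S(33/4) = 7881/3584

Δ: Δ0=-8/3, Δ1=5/3, Δ2=2/3, Δ3=-4/3
row 1: diag=12, rhs=26; c'=1/4, d'=13/6
row 2: denom=12−3·1/4=45/4; d'=(-6−3·13/6)/(45/4)=-10/9
row 3: denom=12−3·4/15=56/5; d'=(-12−3·-10/9)/(56/5)=-65/84
back: M3=-65/84
back: M2=-10/9−4/15·-65/84=-19/21
back: M1=13/6−1/4·-19/21=67/28
M: M0=0, M1=67/28, M2=-19/21, M3=-65/84, M4=0
seg 0: a=3, c=M0/2=0, d=(M1−M0)/(6·3)=67/504, b=Δ0−h0·(2M0+M1)/6=-649/168
seg 1: a=-5, c=M1/2=67/56, d=(M2−M1)/(6·3)=-277/1512, b=Δ1−h1·(2M1+M2)/6=-23/84
seg 2: a=0, c=M2/2=-19/42, d=(M3−M2)/(6·3)=11/1512, b=Δ2−h2·(2M2+M3)/6=47/24
seg 3: a=2, c=M3/2=-65/168, d=(M4−M3)/(6·3)=65/1512, b=Δ3−h3·(2M3+M4)/6=-47/84
t_q=33/4 → seg 2, τ=9/4; S=0+47/24·τ+-19/42·τ²+11/1512·τ³=7881/3584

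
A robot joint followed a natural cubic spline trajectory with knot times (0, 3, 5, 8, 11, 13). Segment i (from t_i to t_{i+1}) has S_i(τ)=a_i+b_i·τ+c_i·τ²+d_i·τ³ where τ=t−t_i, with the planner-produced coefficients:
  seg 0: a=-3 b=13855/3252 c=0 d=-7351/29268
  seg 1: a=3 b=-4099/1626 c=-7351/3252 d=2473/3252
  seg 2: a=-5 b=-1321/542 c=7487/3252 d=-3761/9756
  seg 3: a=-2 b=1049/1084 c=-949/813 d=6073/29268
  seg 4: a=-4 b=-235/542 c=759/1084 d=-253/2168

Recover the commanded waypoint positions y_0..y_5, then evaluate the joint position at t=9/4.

y_0=-3 y_1=3 y_2=-5 y_3=-2 y_4=-4 y_5=-3
S(9/4) = 258435/69376

y_0 = S_0(0) = a_0 = -3
y_1 = S_1(0) = a_1 = 3
y_2 = S_2(0) = a_2 = -5
y_3 = S_3(0) = a_3 = -2
y_4 = S_4(0) = a_4 = -4
y_5 = S_4(2) = -3
t_q=9/4 is in segment 0 (τ=9/4); S_0(τ)=258435/69376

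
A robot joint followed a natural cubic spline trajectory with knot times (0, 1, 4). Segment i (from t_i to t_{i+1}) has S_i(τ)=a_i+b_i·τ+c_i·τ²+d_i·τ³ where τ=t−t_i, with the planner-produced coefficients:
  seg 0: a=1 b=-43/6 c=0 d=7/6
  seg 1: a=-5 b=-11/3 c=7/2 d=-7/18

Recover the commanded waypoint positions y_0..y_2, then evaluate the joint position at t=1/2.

y_0 = S_0(0) = a_0 = 1
y_1 = S_1(0) = a_1 = -5
y_2 = S_1(3) = 5
t_q=1/2 is in segment 0 (τ=1/2); S_0(τ)=-39/16

y_0=1 y_1=-5 y_2=5
S(1/2) = -39/16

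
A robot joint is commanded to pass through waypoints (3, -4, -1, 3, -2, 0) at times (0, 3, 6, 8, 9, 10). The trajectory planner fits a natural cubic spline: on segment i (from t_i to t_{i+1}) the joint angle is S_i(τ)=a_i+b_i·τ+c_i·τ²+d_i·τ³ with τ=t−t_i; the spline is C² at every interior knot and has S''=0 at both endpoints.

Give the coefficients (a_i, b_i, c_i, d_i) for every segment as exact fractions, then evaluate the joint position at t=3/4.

Δ: Δ0=-7/3, Δ1=1, Δ2=2, Δ3=-5, Δ4=2
row 1: diag=12, rhs=20; c'=1/4, d'=5/3
row 2: denom=10−3·1/4=37/4; d'=(6−3·5/3)/(37/4)=4/37
row 3: denom=6−2·8/37=206/37; d'=(-42−2·4/37)/(206/37)=-781/103
row 4: denom=4−1·37/206=787/206; d'=(42−1·-781/103)/(787/206)=10214/787
back: M4=10214/787
back: M3=-781/103−37/206·10214/787=-7802/787
back: M2=4/37−8/37·-7802/787=1772/787
back: M1=5/3−1/4·1772/787=2606/2361
M: M0=0, M1=2606/2361, M2=1772/787, M3=-7802/787, M4=10214/787, M5=0
seg 0: a=3, c=M0/2=0, d=(M1−M0)/(6·3)=1303/21249, b=Δ0−h0·(2M0+M1)/6=-6812/2361
seg 1: a=-4, c=M1/2=1303/2361, d=(M2−M1)/(6·3)=1355/21249, b=Δ1−h1·(2M1+M2)/6=-2903/2361
seg 2: a=-1, c=M2/2=886/787, d=(M3−M2)/(6·2)=-4787/4722, b=Δ2−h2·(2M2+M3)/6=8980/2361
seg 3: a=3, c=M3/2=-3901/787, d=(M4−M3)/(6·1)=9008/2361, b=Δ3−h3·(2M3+M4)/6=-9110/2361
seg 4: a=-2, c=M4/2=5107/787, d=(M5−M4)/(6·1)=-5107/2361, b=Δ4−h4·(2M4+M5)/6=-5492/2361
t_q=3/4 → seg 0, τ=3/4; S=3+-6812/2361·τ+0·τ²+1303/21249·τ³=43415/50368

  seg 0: a=3 b=-6812/2361 c=0 d=1303/21249
  seg 1: a=-4 b=-2903/2361 c=1303/2361 d=1355/21249
  seg 2: a=-1 b=8980/2361 c=886/787 d=-4787/4722
  seg 3: a=3 b=-9110/2361 c=-3901/787 d=9008/2361
  seg 4: a=-2 b=-5492/2361 c=5107/787 d=-5107/2361
S(3/4) = 43415/50368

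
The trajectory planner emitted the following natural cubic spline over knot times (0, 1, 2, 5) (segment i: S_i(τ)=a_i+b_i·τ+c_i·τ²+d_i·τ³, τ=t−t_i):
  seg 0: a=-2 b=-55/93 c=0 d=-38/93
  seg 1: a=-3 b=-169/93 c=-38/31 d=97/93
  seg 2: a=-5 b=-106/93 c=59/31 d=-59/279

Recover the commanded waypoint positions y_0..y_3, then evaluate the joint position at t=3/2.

y_0=-2 y_1=-3 y_2=-5 y_3=3
S(3/2) = -1013/248

y_0 = S_0(0) = a_0 = -2
y_1 = S_1(0) = a_1 = -3
y_2 = S_2(0) = a_2 = -5
y_3 = S_2(3) = 3
t_q=3/2 is in segment 1 (τ=1/2); S_1(τ)=-1013/248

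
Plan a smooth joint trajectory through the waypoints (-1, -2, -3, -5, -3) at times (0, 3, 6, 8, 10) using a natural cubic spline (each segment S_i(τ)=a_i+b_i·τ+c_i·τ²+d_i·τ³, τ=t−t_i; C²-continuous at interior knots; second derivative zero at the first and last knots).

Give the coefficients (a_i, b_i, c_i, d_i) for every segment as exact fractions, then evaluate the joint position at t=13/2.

Δ: Δ0=-1/3, Δ1=-1/3, Δ2=-1, Δ3=1
row 1: diag=12, rhs=0; c'=1/4, d'=0
row 2: denom=10−3·1/4=37/4; d'=(-4−3·0)/(37/4)=-16/37
row 3: denom=8−2·8/37=280/37; d'=(12−2·-16/37)/(280/37)=17/10
back: M3=17/10
back: M2=-16/37−8/37·17/10=-4/5
back: M1=0−1/4·-4/5=1/5
M: M0=0, M1=1/5, M2=-4/5, M3=17/10, M4=0
seg 0: a=-1, c=M0/2=0, d=(M1−M0)/(6·3)=1/90, b=Δ0−h0·(2M0+M1)/6=-13/30
seg 1: a=-2, c=M1/2=1/10, d=(M2−M1)/(6·3)=-1/18, b=Δ1−h1·(2M1+M2)/6=-2/15
seg 2: a=-3, c=M2/2=-2/5, d=(M3−M2)/(6·2)=5/24, b=Δ2−h2·(2M2+M3)/6=-31/30
seg 3: a=-5, c=M3/2=17/20, d=(M4−M3)/(6·2)=-17/120, b=Δ3−h3·(2M3+M4)/6=-2/15
t_q=13/2 → seg 2, τ=1/2; S=-3+-31/30·τ+-2/5·τ²+5/24·τ³=-1149/320

  seg 0: a=-1 b=-13/30 c=0 d=1/90
  seg 1: a=-2 b=-2/15 c=1/10 d=-1/18
  seg 2: a=-3 b=-31/30 c=-2/5 d=5/24
  seg 3: a=-5 b=-2/15 c=17/20 d=-17/120
S(13/2) = -1149/320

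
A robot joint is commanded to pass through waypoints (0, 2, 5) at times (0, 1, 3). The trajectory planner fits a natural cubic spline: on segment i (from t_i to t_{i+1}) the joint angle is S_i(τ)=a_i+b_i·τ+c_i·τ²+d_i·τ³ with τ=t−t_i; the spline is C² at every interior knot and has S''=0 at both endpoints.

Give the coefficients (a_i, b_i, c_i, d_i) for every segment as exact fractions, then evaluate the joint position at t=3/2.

  seg 0: a=0 b=25/12 c=0 d=-1/12
  seg 1: a=2 b=11/6 c=-1/4 d=1/24
S(3/2) = 183/64

Δ: Δ0=2, Δ1=3/2
row 1: diag=6, rhs=-3; c'=1/3, d'=-1/2
back: M1=-1/2
M: M0=0, M1=-1/2, M2=0
seg 0: a=0, c=M0/2=0, d=(M1−M0)/(6·1)=-1/12, b=Δ0−h0·(2M0+M1)/6=25/12
seg 1: a=2, c=M1/2=-1/4, d=(M2−M1)/(6·2)=1/24, b=Δ1−h1·(2M1+M2)/6=11/6
t_q=3/2 → seg 1, τ=1/2; S=2+11/6·τ+-1/4·τ²+1/24·τ³=183/64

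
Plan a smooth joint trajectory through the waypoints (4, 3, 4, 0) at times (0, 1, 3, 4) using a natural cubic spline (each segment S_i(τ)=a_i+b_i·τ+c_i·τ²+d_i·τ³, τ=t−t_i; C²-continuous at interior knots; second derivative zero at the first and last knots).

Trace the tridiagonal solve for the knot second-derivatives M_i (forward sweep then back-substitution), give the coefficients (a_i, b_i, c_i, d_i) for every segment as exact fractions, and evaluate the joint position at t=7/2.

Δ: Δ0=-1, Δ1=1/2, Δ2=-4
row 1: diag=6, rhs=9; c'=1/3, d'=3/2
row 2: denom=6−2·1/3=16/3; d'=(-27−2·3/2)/(16/3)=-45/8
back: M2=-45/8
back: M1=3/2−1/3·-45/8=27/8
M: M0=0, M1=27/8, M2=-45/8, M3=0
seg 0: a=4, c=M0/2=0, d=(M1−M0)/(6·1)=9/16, b=Δ0−h0·(2M0+M1)/6=-25/16
seg 1: a=3, c=M1/2=27/16, d=(M2−M1)/(6·2)=-3/4, b=Δ1−h1·(2M1+M2)/6=1/8
seg 2: a=4, c=M2/2=-45/16, d=(M3−M2)/(6·1)=15/16, b=Δ2−h2·(2M2+M3)/6=-17/8
t_q=7/2 → seg 2, τ=1/2; S=4+-17/8·τ+-45/16·τ²+15/16·τ³=301/128

  seg 0: a=4 b=-25/16 c=0 d=9/16
  seg 1: a=3 b=1/8 c=27/16 d=-3/4
  seg 2: a=4 b=-17/8 c=-45/16 d=15/16
S(7/2) = 301/128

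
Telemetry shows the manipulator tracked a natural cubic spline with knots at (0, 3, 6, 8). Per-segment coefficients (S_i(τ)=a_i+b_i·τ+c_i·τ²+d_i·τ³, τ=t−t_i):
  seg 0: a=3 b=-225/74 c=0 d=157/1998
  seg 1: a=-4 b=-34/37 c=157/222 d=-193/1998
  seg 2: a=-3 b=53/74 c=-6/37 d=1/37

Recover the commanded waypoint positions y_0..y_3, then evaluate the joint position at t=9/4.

y_0 = S_0(0) = a_0 = 3
y_1 = S_1(0) = a_1 = -4
y_2 = S_2(0) = a_2 = -3
y_3 = S_2(2) = -2
t_q=9/4 is in segment 0 (τ=9/4); S_0(τ)=-13953/4736

y_0=3 y_1=-4 y_2=-3 y_3=-2
S(9/4) = -13953/4736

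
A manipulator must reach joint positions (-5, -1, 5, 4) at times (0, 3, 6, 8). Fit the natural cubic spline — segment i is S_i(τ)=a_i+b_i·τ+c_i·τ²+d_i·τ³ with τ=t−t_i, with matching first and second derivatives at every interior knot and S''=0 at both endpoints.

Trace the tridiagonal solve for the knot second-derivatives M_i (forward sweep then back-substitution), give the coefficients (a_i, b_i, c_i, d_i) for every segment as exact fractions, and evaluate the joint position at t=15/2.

  seg 0: a=-5 b=211/222 c=0 d=85/1998
  seg 1: a=-1 b=233/111 c=85/222 d=-277/1998
  seg 2: a=5 b=145/222 c=-32/37 d=16/111
S(15/2) = 669/148

Δ: Δ0=4/3, Δ1=2, Δ2=-1/2
row 1: diag=12, rhs=4; c'=1/4, d'=1/3
row 2: denom=10−3·1/4=37/4; d'=(-15−3·1/3)/(37/4)=-64/37
back: M2=-64/37
back: M1=1/3−1/4·-64/37=85/111
M: M0=0, M1=85/111, M2=-64/37, M3=0
seg 0: a=-5, c=M0/2=0, d=(M1−M0)/(6·3)=85/1998, b=Δ0−h0·(2M0+M1)/6=211/222
seg 1: a=-1, c=M1/2=85/222, d=(M2−M1)/(6·3)=-277/1998, b=Δ1−h1·(2M1+M2)/6=233/111
seg 2: a=5, c=M2/2=-32/37, d=(M3−M2)/(6·2)=16/111, b=Δ2−h2·(2M2+M3)/6=145/222
t_q=15/2 → seg 2, τ=3/2; S=5+145/222·τ+-32/37·τ²+16/111·τ³=669/148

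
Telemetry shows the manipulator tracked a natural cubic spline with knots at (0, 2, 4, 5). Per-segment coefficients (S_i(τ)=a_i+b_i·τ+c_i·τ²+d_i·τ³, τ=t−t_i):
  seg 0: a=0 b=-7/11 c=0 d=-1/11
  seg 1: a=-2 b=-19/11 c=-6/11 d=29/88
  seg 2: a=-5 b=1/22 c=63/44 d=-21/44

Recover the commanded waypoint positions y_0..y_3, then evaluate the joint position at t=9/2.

y_0=0 y_1=-2 y_2=-5 y_3=-4
S(9/2) = -1647/352

y_0 = S_0(0) = a_0 = 0
y_1 = S_1(0) = a_1 = -2
y_2 = S_2(0) = a_2 = -5
y_3 = S_2(1) = -4
t_q=9/2 is in segment 2 (τ=1/2); S_2(τ)=-1647/352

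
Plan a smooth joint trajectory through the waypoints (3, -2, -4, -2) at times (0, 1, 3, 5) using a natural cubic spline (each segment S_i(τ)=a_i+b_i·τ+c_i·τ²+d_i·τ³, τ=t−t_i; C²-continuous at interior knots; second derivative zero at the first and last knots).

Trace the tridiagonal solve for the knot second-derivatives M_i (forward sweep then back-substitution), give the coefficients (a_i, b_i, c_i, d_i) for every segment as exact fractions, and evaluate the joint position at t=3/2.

Δ: Δ0=-5, Δ1=-1, Δ2=1
row 1: diag=6, rhs=24; c'=1/3, d'=4
row 2: denom=8−2·1/3=22/3; d'=(12−2·4)/(22/3)=6/11
back: M2=6/11
back: M1=4−1/3·6/11=42/11
M: M0=0, M1=42/11, M2=6/11, M3=0
seg 0: a=3, c=M0/2=0, d=(M1−M0)/(6·1)=7/11, b=Δ0−h0·(2M0+M1)/6=-62/11
seg 1: a=-2, c=M1/2=21/11, d=(M2−M1)/(6·2)=-3/11, b=Δ1−h1·(2M1+M2)/6=-41/11
seg 2: a=-4, c=M2/2=3/11, d=(M3−M2)/(6·2)=-1/22, b=Δ2−h2·(2M2+M3)/6=7/11
t_q=3/2 → seg 1, τ=1/2; S=-2+-41/11·τ+21/11·τ²+-3/11·τ³=-301/88

  seg 0: a=3 b=-62/11 c=0 d=7/11
  seg 1: a=-2 b=-41/11 c=21/11 d=-3/11
  seg 2: a=-4 b=7/11 c=3/11 d=-1/22
S(3/2) = -301/88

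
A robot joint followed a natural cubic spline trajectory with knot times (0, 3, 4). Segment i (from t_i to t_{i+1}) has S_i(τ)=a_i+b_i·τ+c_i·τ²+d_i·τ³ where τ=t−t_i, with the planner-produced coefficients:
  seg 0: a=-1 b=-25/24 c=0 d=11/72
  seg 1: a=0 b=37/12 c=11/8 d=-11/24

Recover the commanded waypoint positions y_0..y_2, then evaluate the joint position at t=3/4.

y_0 = S_0(0) = a_0 = -1
y_1 = S_1(0) = a_1 = 0
y_2 = S_1(1) = 4
t_q=3/4 is in segment 0 (τ=3/4); S_0(τ)=-879/512

y_0=-1 y_1=0 y_2=4
S(3/4) = -879/512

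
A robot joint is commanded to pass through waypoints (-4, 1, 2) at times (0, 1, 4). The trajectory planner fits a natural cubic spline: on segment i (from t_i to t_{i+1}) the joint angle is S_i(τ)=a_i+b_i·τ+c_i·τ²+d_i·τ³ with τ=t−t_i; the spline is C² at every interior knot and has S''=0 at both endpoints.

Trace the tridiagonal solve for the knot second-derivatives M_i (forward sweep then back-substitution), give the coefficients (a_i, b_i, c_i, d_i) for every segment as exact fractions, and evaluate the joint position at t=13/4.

  seg 0: a=-4 b=67/12 c=0 d=-7/12
  seg 1: a=1 b=23/6 c=-7/4 d=7/36
S(13/4) = 763/256

Δ: Δ0=5, Δ1=1/3
row 1: diag=8, rhs=-28; c'=3/8, d'=-7/2
back: M1=-7/2
M: M0=0, M1=-7/2, M2=0
seg 0: a=-4, c=M0/2=0, d=(M1−M0)/(6·1)=-7/12, b=Δ0−h0·(2M0+M1)/6=67/12
seg 1: a=1, c=M1/2=-7/4, d=(M2−M1)/(6·3)=7/36, b=Δ1−h1·(2M1+M2)/6=23/6
t_q=13/4 → seg 1, τ=9/4; S=1+23/6·τ+-7/4·τ²+7/36·τ³=763/256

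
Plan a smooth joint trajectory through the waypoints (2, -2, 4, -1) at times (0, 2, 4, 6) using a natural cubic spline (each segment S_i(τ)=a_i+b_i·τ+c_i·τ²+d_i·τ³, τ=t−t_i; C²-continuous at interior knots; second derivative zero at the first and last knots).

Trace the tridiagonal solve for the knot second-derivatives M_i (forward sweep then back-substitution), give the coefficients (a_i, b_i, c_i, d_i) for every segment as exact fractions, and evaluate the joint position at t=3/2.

Δ: Δ0=-2, Δ1=3, Δ2=-5/2
row 1: diag=8, rhs=30; c'=1/4, d'=15/4
row 2: denom=8−2·1/4=15/2; d'=(-33−2·15/4)/(15/2)=-27/5
back: M2=-27/5
back: M1=15/4−1/4·-27/5=51/10
M: M0=0, M1=51/10, M2=-27/5, M3=0
seg 0: a=2, c=M0/2=0, d=(M1−M0)/(6·2)=17/40, b=Δ0−h0·(2M0+M1)/6=-37/10
seg 1: a=-2, c=M1/2=51/20, d=(M2−M1)/(6·2)=-7/8, b=Δ1−h1·(2M1+M2)/6=7/5
seg 2: a=4, c=M2/2=-27/10, d=(M3−M2)/(6·2)=9/20, b=Δ2−h2·(2M2+M3)/6=11/10
t_q=3/2 → seg 0, τ=3/2; S=2+-37/10·τ+0·τ²+17/40·τ³=-677/320

  seg 0: a=2 b=-37/10 c=0 d=17/40
  seg 1: a=-2 b=7/5 c=51/20 d=-7/8
  seg 2: a=4 b=11/10 c=-27/10 d=9/20
S(3/2) = -677/320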